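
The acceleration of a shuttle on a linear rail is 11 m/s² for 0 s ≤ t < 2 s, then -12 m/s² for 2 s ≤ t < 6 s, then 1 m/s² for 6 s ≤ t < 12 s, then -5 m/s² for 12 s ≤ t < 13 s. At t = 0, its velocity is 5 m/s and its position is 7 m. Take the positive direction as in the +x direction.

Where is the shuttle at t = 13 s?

-74.5 m

On each constant-a segment, Δv = aΔt and Δx = v₀Δt + ½aΔt²; chain segment to segment.
0–2 s: v starts 5 m/s; Δx = 5·2 + ½·11·2² = 32 m; v ends 27 m/s.
2–6 s: v starts 27 m/s; Δx = 27·4 + ½·-12·4² = 12 m; v ends -21 m/s.
6–12 s: v starts -21 m/s; Δx = -21·6 + ½·1·6² = -108 m; v ends -15 m/s.
12–13 s: v starts -15 m/s; Δx = -15·1 + ½·-5·1² = -17.5 m; v ends -20 m/s.
x(13) = 7 + Σ Δx = -74.5 m.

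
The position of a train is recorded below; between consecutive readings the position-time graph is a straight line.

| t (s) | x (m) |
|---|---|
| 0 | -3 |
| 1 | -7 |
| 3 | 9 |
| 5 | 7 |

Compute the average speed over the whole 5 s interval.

Average speed = (total path length)/(elapsed time); on a piecewise-linear x-t graph the path length is Σ|Δx|.
0–1 s: |Δx| = |-7 − -3| = 4 m
1–3 s: |Δx| = |9 − -7| = 16 m
3–5 s: |Δx| = |7 − 9| = 2 m
Total path = 22 m; average speed = 22/5 = 4.4 m/s.

4.4 m/s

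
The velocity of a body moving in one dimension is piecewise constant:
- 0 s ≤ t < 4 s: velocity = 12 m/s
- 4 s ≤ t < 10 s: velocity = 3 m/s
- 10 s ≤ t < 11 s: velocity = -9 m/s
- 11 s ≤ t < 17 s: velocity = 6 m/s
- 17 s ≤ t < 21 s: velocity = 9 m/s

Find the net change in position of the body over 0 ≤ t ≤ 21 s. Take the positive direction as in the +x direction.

Displacement is the signed area under the v-t curve.
0–4 s: 12 × 4 = 48 m
4–10 s: 3 × 6 = 18 m
10–11 s: -9 × 1 = -9 m
11–17 s: 6 × 6 = 36 m
17–21 s: 9 × 4 = 36 m
Net displacement = 129 m

129 m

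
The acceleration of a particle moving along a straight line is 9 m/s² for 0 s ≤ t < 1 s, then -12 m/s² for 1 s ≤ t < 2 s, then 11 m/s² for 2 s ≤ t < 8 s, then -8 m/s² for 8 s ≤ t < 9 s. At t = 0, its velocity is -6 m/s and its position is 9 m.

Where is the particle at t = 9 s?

201.5 m

On each constant-a segment, Δv = aΔt and Δx = v₀Δt + ½aΔt²; chain segment to segment.
0–1 s: v starts -6 m/s; Δx = -6·1 + ½·9·1² = -1.5 m; v ends 3 m/s.
1–2 s: v starts 3 m/s; Δx = 3·1 + ½·-12·1² = -3 m; v ends -9 m/s.
2–8 s: v starts -9 m/s; Δx = -9·6 + ½·11·6² = 144 m; v ends 57 m/s.
8–9 s: v starts 57 m/s; Δx = 57·1 + ½·-8·1² = 53 m; v ends 49 m/s.
x(9) = 9 + Σ Δx = 201.5 m.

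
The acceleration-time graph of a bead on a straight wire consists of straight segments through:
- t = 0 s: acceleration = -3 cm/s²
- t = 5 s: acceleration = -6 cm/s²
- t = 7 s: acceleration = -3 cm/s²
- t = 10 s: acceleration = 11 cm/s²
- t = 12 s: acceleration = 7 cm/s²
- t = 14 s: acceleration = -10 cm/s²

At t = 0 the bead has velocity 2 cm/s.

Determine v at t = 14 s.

Δv equals the area under the a-t graph; then v = v₀ + Δv.
0–5 s: ½(-3 + -6)(5) = -22.5 cm/s
5–7 s: ½(-6 + -3)(2) = -9 cm/s
7–10 s: ½(-3 + 11)(3) = 12 cm/s
10–12 s: ½(11 + 7)(2) = 18 cm/s
12–14 s: ½(7 + -10)(2) = -3 cm/s
Δv = -4.5 cm/s, so v(14) = 2 + (-4.5) = -2.5 cm/s.

-2.5 cm/s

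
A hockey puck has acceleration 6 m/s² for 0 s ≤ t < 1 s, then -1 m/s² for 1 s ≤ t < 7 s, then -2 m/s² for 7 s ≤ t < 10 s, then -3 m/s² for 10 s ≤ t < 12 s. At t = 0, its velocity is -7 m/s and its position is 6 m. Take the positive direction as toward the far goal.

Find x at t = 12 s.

-84 m

On each constant-a segment, Δv = aΔt and Δx = v₀Δt + ½aΔt²; chain segment to segment.
0–1 s: v starts -7 m/s; Δx = -7·1 + ½·6·1² = -4 m; v ends -1 m/s.
1–7 s: v starts -1 m/s; Δx = -1·6 + ½·-1·6² = -24 m; v ends -7 m/s.
7–10 s: v starts -7 m/s; Δx = -7·3 + ½·-2·3² = -30 m; v ends -13 m/s.
10–12 s: v starts -13 m/s; Δx = -13·2 + ½·-3·2² = -32 m; v ends -19 m/s.
x(12) = 6 + Σ Δx = -84 m.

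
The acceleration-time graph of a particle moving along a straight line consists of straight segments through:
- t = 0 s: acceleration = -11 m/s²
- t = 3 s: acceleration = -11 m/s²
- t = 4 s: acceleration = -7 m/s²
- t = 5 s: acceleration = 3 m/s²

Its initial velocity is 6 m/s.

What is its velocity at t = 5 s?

Δv equals the area under the a-t graph; then v = v₀ + Δv.
0–3 s: -11 × 3 = -33 m/s
3–4 s: ½(-11 + -7)(1) = -9 m/s
4–5 s: ½(-7 + 3)(1) = -2 m/s
Δv = -44 m/s, so v(5) = 6 + (-44) = -38 m/s.

-38 m/s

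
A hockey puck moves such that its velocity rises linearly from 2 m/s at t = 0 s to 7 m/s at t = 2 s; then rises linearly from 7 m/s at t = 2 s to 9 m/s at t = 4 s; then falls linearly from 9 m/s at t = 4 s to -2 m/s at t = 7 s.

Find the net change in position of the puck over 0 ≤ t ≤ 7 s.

Displacement is the signed area under the v-t curve.
0–2 s: ½(2 + 7)(2) = 9 m
2–4 s: ½(7 + 9)(2) = 16 m
4–7 s: ½(9 + -2)(3) = 10.5 m
Net displacement = 35.5 m

35.5 m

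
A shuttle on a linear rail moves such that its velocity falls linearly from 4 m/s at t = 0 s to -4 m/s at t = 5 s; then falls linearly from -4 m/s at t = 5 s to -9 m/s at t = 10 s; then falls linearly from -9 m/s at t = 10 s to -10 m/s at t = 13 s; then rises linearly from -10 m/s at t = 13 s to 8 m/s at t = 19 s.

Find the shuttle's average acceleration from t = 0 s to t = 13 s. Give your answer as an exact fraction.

-14/13 m/s²

Average acceleration = Δv/Δt = (-10 − 4)/(13 − 0) = -14/13 m/s².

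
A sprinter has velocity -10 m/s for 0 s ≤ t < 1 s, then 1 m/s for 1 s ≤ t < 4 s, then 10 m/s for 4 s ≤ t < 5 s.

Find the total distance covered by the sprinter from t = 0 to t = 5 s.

Total distance travelled is ∫|v| dt — sum the magnitudes of each area piece.
0–1 s: |-10| × 1 = 10 m
1–4 s: |1| × 3 = 3 m
4–5 s: |10| × 1 = 10 m
Total distance = 23 m

23 m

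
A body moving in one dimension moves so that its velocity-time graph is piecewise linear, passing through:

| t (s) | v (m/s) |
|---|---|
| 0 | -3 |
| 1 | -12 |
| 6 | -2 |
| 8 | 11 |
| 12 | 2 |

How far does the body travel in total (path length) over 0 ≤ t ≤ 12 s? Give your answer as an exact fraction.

2031/26 m

Distance (not displacement) is the total path length: add the absolute areas under v-t.
0–1 s: |½(-3 + -12)(1)| = 7.5 m
1–6 s: |½(-12 + -2)(5)| = 35 m
6–8 s: v = 0 at t = 82/13 s; triangle areas 4/13 + 121/13 = 125/13 m
8–12 s: |½(11 + 2)(4)| = 26 m
Total distance = 2031/26 m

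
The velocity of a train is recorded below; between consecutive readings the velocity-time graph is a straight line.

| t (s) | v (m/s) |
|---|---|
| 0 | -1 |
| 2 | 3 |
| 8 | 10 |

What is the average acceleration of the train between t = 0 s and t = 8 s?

1.375 m/s²

Average acceleration = Δv/Δt = (10 − -1)/(8 − 0) = 1.375 m/s².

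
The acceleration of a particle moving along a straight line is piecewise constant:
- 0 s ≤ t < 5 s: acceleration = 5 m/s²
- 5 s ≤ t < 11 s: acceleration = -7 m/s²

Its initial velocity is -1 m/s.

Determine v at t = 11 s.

-18 m/s

Δv equals the area under the a-t graph; then v = v₀ + Δv.
0–5 s: 5 × 5 = 25 m/s
5–11 s: -7 × 6 = -42 m/s
Δv = -17 m/s, so v(11) = -1 + (-17) = -18 m/s.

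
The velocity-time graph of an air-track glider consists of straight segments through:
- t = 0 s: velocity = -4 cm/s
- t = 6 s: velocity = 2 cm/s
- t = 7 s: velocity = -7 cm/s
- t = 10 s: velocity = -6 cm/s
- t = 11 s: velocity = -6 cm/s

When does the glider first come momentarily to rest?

v changes sign on 0–6 s (from -4 to 2); the graph is linear there, so v = 0 at t = 0 + (4)·(6 − 0)/(2 − -4) = 4 s.

t = 4 s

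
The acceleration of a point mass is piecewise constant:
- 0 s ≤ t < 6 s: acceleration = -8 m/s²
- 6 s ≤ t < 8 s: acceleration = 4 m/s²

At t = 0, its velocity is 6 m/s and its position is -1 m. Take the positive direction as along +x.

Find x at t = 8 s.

-185 m

On each constant-a segment, Δv = aΔt and Δx = v₀Δt + ½aΔt²; chain segment to segment.
0–6 s: v starts 6 m/s; Δx = 6·6 + ½·-8·6² = -108 m; v ends -42 m/s.
6–8 s: v starts -42 m/s; Δx = -42·2 + ½·4·2² = -76 m; v ends -34 m/s.
x(8) = -1 + Σ Δx = -185 m.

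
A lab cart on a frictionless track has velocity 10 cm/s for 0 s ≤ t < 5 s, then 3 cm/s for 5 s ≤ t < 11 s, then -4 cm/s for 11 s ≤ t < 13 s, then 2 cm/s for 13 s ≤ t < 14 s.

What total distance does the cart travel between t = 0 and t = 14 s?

78 cm

Distance (not displacement) is the total path length: add the absolute areas under v-t.
0–5 s: |10| × 5 = 50 cm
5–11 s: |3| × 6 = 18 cm
11–13 s: |-4| × 2 = 8 cm
13–14 s: |2| × 1 = 2 cm
Total distance = 78 cm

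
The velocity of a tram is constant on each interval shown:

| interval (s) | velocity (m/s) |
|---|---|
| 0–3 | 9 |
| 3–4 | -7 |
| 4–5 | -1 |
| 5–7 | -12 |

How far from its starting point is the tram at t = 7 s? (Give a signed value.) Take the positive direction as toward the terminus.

-5 m

Net displacement equals the area under the velocity-time graph (areas below the axis count negative).
0–3 s: 9 × 3 = 27 m
3–4 s: -7 × 1 = -7 m
4–5 s: -1 × 1 = -1 m
5–7 s: -12 × 2 = -24 m
Net displacement = -5 m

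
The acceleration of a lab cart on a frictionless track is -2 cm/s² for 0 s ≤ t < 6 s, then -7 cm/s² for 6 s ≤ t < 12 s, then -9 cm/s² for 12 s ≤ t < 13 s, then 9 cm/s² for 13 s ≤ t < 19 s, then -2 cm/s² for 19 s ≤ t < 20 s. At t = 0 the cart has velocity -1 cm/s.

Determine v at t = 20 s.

Δv equals the area under the a-t graph; then v = v₀ + Δv.
0–6 s: -2 × 6 = -12 cm/s
6–12 s: -7 × 6 = -42 cm/s
12–13 s: -9 × 1 = -9 cm/s
13–19 s: 9 × 6 = 54 cm/s
19–20 s: -2 × 1 = -2 cm/s
Δv = -11 cm/s, so v(20) = -1 + (-11) = -12 cm/s.

-12 cm/s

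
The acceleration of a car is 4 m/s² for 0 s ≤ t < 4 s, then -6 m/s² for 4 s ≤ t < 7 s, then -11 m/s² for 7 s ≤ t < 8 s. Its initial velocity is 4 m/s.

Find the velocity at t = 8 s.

Δv equals the area under the a-t graph; then v = v₀ + Δv.
0–4 s: 4 × 4 = 16 m/s
4–7 s: -6 × 3 = -18 m/s
7–8 s: -11 × 1 = -11 m/s
Δv = -13 m/s, so v(8) = 4 + (-13) = -9 m/s.

-9 m/s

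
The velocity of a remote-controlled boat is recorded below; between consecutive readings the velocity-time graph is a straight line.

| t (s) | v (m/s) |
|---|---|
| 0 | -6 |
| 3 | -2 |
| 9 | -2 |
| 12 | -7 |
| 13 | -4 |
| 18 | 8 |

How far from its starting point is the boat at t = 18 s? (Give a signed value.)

Net displacement equals the area under the velocity-time graph (areas below the axis count negative).
0–3 s: ½(-6 + -2)(3) = -12 m
3–9 s: -2 × 6 = -12 m
9–12 s: ½(-2 + -7)(3) = -13.5 m
12–13 s: ½(-7 + -4)(1) = -5.5 m
13–18 s: ½(-4 + 8)(5) = 10 m
Net displacement = -33 m

-33 m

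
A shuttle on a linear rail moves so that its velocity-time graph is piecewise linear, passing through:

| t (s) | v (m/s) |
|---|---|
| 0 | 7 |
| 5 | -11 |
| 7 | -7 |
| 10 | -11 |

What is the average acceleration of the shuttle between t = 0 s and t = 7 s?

-2 m/s²

Average acceleration = Δv/Δt = (-7 − 7)/(7 − 0) = -2 m/s².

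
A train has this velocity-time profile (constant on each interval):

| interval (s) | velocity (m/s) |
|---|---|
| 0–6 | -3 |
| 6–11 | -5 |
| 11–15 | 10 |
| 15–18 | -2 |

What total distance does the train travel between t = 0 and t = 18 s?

Distance (not displacement) is the total path length: add the absolute areas under v-t.
0–6 s: |-3| × 6 = 18 m
6–11 s: |-5| × 5 = 25 m
11–15 s: |10| × 4 = 40 m
15–18 s: |-2| × 3 = 6 m
Total distance = 89 m

89 m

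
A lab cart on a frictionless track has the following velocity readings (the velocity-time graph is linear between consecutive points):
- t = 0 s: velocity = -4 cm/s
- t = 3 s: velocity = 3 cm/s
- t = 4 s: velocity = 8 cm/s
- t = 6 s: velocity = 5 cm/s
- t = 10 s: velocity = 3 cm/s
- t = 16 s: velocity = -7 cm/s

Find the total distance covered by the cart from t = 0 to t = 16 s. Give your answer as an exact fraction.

Distance (not displacement) is the total path length: add the absolute areas under v-t.
0–3 s: v = 0 at t = 12/7 s; triangle areas 24/7 + 27/14 = 75/14 cm
3–4 s: |½(3 + 8)(1)| = 5.5 cm
4–6 s: |½(8 + 5)(2)| = 13 cm
6–10 s: |½(5 + 3)(4)| = 16 cm
10–16 s: v = 0 at t = 11.8 s; triangle areas 2.7 + 14.7 = 17.4 cm
Total distance = 2004/35 cm

2004/35 cm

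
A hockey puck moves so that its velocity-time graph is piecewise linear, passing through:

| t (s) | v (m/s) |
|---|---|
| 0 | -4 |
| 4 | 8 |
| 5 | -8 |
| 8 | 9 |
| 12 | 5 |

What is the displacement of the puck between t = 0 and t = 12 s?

37.5 m

Net displacement equals the area under the velocity-time graph (areas below the axis count negative).
0–4 s: ½(-4 + 8)(4) = 8 m
4–5 s: ½(8 + -8)(1) = 0 m
5–8 s: ½(-8 + 9)(3) = 1.5 m
8–12 s: ½(9 + 5)(4) = 28 m
Net displacement = 37.5 m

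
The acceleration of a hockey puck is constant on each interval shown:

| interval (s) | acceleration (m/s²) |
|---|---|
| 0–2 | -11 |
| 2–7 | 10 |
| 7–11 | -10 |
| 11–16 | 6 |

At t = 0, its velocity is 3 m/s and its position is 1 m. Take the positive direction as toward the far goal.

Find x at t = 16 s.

89 m

On each constant-a segment, Δv = aΔt and Δx = v₀Δt + ½aΔt²; chain segment to segment.
0–2 s: v starts 3 m/s; Δx = 3·2 + ½·-11·2² = -16 m; v ends -19 m/s.
2–7 s: v starts -19 m/s; Δx = -19·5 + ½·10·5² = 30 m; v ends 31 m/s.
7–11 s: v starts 31 m/s; Δx = 31·4 + ½·-10·4² = 44 m; v ends -9 m/s.
11–16 s: v starts -9 m/s; Δx = -9·5 + ½·6·5² = 30 m; v ends 21 m/s.
x(16) = 1 + Σ Δx = 89 m.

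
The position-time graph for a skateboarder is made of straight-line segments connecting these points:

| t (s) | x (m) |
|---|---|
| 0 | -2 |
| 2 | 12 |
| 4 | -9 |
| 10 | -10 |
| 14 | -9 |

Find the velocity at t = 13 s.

0.25 m/s

Velocity is the slope of the x-t graph on 10–14 s: (-9 − -10)/(14 − 10) = 0.25 m/s.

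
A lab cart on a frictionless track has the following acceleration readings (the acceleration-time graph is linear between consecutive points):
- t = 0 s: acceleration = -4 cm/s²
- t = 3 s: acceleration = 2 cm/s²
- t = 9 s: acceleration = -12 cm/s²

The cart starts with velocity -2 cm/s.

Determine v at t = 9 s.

Δv equals the area under the a-t graph; then v = v₀ + Δv.
0–3 s: ½(-4 + 2)(3) = -3 cm/s
3–9 s: ½(2 + -12)(6) = -30 cm/s
Δv = -33 cm/s, so v(9) = -2 + (-33) = -35 cm/s.

-35 cm/s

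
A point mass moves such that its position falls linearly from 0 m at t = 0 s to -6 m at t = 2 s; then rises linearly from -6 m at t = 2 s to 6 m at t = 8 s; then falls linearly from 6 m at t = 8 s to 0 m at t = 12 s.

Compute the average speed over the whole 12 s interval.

2 m/s

Average speed = (total path length)/(elapsed time); on a piecewise-linear x-t graph the path length is Σ|Δx|.
0–2 s: |Δx| = |-6 − 0| = 6 m
2–8 s: |Δx| = |6 − -6| = 12 m
8–12 s: |Δx| = |0 − 6| = 6 m
Total path = 24 m; average speed = 24/12 = 2 m/s.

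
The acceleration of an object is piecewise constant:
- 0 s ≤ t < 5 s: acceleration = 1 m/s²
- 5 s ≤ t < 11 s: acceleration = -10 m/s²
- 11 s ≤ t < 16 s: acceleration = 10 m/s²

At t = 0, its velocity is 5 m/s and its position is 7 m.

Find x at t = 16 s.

On each constant-a segment, Δv = aΔt and Δx = v₀Δt + ½aΔt²; chain segment to segment.
0–5 s: v starts 5 m/s; Δx = 5·5 + ½·1·5² = 37.5 m; v ends 10 m/s.
5–11 s: v starts 10 m/s; Δx = 10·6 + ½·-10·6² = -120 m; v ends -50 m/s.
11–16 s: v starts -50 m/s; Δx = -50·5 + ½·10·5² = -125 m; v ends 0 m/s.
x(16) = 7 + Σ Δx = -200.5 m.

-200.5 m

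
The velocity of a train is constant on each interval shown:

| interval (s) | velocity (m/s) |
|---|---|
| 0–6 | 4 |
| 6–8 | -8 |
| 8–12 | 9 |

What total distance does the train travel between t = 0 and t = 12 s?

Total distance travelled is ∫|v| dt — sum the magnitudes of each area piece.
0–6 s: |4| × 6 = 24 m
6–8 s: |-8| × 2 = 16 m
8–12 s: |9| × 4 = 36 m
Total distance = 76 m

76 m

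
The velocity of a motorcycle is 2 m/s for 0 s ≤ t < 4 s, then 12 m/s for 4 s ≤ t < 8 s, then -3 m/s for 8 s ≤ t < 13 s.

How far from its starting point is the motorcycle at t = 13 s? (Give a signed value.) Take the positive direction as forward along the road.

41 m

Net displacement equals the area under the velocity-time graph (areas below the axis count negative).
0–4 s: 2 × 4 = 8 m
4–8 s: 12 × 4 = 48 m
8–13 s: -3 × 5 = -15 m
Net displacement = 41 m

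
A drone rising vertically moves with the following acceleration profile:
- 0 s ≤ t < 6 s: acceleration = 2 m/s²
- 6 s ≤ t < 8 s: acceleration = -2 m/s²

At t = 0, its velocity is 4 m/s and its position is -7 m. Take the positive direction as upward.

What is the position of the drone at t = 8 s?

On each constant-a segment, Δv = aΔt and Δx = v₀Δt + ½aΔt²; chain segment to segment.
0–6 s: v starts 4 m/s; Δx = 4·6 + ½·2·6² = 60 m; v ends 16 m/s.
6–8 s: v starts 16 m/s; Δx = 16·2 + ½·-2·2² = 28 m; v ends 12 m/s.
x(8) = -7 + Σ Δx = 81 m.

81 m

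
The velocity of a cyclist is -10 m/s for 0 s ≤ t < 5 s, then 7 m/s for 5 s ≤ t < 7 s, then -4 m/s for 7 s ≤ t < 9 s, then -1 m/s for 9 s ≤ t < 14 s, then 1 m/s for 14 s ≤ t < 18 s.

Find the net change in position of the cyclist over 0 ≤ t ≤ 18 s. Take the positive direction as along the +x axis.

-45 m

Net displacement equals the area under the velocity-time graph (areas below the axis count negative).
0–5 s: -10 × 5 = -50 m
5–7 s: 7 × 2 = 14 m
7–9 s: -4 × 2 = -8 m
9–14 s: -1 × 5 = -5 m
14–18 s: 1 × 4 = 4 m
Net displacement = -45 m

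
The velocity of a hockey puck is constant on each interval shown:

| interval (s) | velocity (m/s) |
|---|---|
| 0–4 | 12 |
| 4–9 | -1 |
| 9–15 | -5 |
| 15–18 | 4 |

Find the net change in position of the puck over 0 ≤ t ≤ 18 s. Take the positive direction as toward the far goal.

25 m

Displacement is the signed area under the v-t curve.
0–4 s: 12 × 4 = 48 m
4–9 s: -1 × 5 = -5 m
9–15 s: -5 × 6 = -30 m
15–18 s: 4 × 3 = 12 m
Net displacement = 25 m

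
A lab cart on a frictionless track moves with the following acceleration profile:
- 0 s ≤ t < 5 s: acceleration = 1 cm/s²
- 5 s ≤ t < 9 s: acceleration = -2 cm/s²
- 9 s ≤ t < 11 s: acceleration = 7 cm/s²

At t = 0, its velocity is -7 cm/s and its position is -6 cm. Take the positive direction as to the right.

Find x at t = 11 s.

On each constant-a segment, Δv = aΔt and Δx = v₀Δt + ½aΔt²; chain segment to segment.
0–5 s: v starts -7 cm/s; Δx = -7·5 + ½·1·5² = -22.5 cm; v ends -2 cm/s.
5–9 s: v starts -2 cm/s; Δx = -2·4 + ½·-2·4² = -24 cm; v ends -10 cm/s.
9–11 s: v starts -10 cm/s; Δx = -10·2 + ½·7·2² = -6 cm; v ends 4 cm/s.
x(11) = -6 + Σ Δx = -58.5 cm.

-58.5 cm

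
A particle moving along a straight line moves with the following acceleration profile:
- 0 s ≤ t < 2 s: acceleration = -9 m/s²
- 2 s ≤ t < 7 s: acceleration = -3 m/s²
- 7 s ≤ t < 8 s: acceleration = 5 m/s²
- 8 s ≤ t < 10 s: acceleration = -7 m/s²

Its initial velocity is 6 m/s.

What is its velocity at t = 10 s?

-36 m/s

Δv equals the area under the a-t graph; then v = v₀ + Δv.
0–2 s: -9 × 2 = -18 m/s
2–7 s: -3 × 5 = -15 m/s
7–8 s: 5 × 1 = 5 m/s
8–10 s: -7 × 2 = -14 m/s
Δv = -42 m/s, so v(10) = 6 + (-42) = -36 m/s.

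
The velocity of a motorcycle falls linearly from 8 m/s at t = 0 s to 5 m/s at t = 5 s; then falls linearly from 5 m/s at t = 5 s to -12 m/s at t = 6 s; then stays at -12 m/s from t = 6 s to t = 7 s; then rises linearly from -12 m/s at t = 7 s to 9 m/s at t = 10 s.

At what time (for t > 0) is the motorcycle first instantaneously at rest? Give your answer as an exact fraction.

v changes sign on 5–6 s (from 5 to -12); the graph is linear there, so v = 0 at t = 5 + (-5)·(6 − 5)/(-12 − 5) = 90/17 s.

t = 90/17 s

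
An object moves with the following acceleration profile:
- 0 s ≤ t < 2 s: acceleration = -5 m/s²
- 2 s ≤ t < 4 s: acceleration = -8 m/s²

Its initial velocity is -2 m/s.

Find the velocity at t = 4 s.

-28 m/s

Δv equals the area under the a-t graph; then v = v₀ + Δv.
0–2 s: -5 × 2 = -10 m/s
2–4 s: -8 × 2 = -16 m/s
Δv = -26 m/s, so v(4) = -2 + (-26) = -28 m/s.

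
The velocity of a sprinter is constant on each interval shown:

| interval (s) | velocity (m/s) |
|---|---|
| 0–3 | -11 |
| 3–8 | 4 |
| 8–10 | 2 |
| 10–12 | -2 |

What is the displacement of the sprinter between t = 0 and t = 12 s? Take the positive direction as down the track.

Displacement is the signed area under the v-t curve.
0–3 s: -11 × 3 = -33 m
3–8 s: 4 × 5 = 20 m
8–10 s: 2 × 2 = 4 m
10–12 s: -2 × 2 = -4 m
Net displacement = -13 m

-13 m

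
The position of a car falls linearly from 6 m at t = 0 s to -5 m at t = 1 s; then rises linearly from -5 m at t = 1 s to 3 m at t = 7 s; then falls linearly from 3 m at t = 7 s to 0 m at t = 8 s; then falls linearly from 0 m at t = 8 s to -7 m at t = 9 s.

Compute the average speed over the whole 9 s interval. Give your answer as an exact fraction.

Average speed = (total path length)/(elapsed time); on a piecewise-linear x-t graph the path length is Σ|Δx|.
0–1 s: |Δx| = |-5 − 6| = 11 m
1–7 s: |Δx| = |3 − -5| = 8 m
7–8 s: |Δx| = |0 − 3| = 3 m
8–9 s: |Δx| = |-7 − 0| = 7 m
Total path = 29 m; average speed = 29/9 = 29/9 m/s.

29/9 m/s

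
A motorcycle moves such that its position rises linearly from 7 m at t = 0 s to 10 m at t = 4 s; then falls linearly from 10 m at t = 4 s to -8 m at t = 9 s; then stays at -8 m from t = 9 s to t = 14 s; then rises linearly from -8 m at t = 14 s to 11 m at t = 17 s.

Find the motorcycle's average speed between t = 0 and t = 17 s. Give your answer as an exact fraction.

40/17 m/s

Average speed = (total path length)/(elapsed time); on a piecewise-linear x-t graph the path length is Σ|Δx|.
0–4 s: |Δx| = |10 − 7| = 3 m
4–9 s: |Δx| = |-8 − 10| = 18 m
9–14 s: |Δx| = |-8 − -8| = 0 m
14–17 s: |Δx| = |11 − -8| = 19 m
Total path = 40 m; average speed = 40/17 = 40/17 m/s.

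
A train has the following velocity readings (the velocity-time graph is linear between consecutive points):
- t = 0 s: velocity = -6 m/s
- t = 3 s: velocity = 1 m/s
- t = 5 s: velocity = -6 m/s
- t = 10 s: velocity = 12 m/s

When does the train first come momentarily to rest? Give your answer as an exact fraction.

t = 18/7 s

v changes sign on 0–3 s (from -6 to 1); the graph is linear there, so v = 0 at t = 0 + (6)·(3 − 0)/(1 − -6) = 18/7 s.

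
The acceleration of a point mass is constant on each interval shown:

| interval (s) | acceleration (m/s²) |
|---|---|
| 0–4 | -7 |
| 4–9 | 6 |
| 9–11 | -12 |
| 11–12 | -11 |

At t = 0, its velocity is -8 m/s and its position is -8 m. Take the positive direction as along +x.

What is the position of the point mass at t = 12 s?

On each constant-a segment, Δv = aΔt and Δx = v₀Δt + ½aΔt²; chain segment to segment.
0–4 s: v starts -8 m/s; Δx = -8·4 + ½·-7·4² = -88 m; v ends -36 m/s.
4–9 s: v starts -36 m/s; Δx = -36·5 + ½·6·5² = -105 m; v ends -6 m/s.
9–11 s: v starts -6 m/s; Δx = -6·2 + ½·-12·2² = -36 m; v ends -30 m/s.
11–12 s: v starts -30 m/s; Δx = -30·1 + ½·-11·1² = -35.5 m; v ends -41 m/s.
x(12) = -8 + Σ Δx = -272.5 m.

-272.5 m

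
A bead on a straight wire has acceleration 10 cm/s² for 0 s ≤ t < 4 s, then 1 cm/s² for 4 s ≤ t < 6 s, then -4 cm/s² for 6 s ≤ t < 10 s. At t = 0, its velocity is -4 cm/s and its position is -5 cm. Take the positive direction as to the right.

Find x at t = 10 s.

On each constant-a segment, Δv = aΔt and Δx = v₀Δt + ½aΔt²; chain segment to segment.
0–4 s: v starts -4 cm/s; Δx = -4·4 + ½·10·4² = 64 cm; v ends 36 cm/s.
4–6 s: v starts 36 cm/s; Δx = 36·2 + ½·1·2² = 74 cm; v ends 38 cm/s.
6–10 s: v starts 38 cm/s; Δx = 38·4 + ½·-4·4² = 120 cm; v ends 22 cm/s.
x(10) = -5 + Σ Δx = 253 cm.

253 cm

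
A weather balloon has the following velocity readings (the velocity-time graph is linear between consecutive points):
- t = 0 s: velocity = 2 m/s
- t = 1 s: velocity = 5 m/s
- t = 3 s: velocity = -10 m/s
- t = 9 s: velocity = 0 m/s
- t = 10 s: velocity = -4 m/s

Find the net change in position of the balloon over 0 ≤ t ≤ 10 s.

Displacement is the signed area under the v-t curve.
0–1 s: ½(2 + 5)(1) = 3.5 m
1–3 s: ½(5 + -10)(2) = -5 m
3–9 s: ½(-10 + 0)(6) = -30 m
9–10 s: ½(0 + -4)(1) = -2 m
Net displacement = -33.5 m

-33.5 m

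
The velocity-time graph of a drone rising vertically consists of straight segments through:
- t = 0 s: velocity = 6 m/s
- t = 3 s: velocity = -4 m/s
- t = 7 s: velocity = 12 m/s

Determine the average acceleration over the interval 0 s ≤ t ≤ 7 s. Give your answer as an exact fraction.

Average acceleration = Δv/Δt = (12 − 6)/(7 − 0) = 6/7 m/s².

6/7 m/s²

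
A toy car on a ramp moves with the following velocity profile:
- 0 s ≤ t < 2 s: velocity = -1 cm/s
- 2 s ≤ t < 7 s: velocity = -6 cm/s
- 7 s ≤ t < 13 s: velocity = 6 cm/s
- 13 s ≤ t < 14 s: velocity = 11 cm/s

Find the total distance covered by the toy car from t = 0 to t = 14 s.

Total distance travelled is ∫|v| dt — sum the magnitudes of each area piece.
0–2 s: |-1| × 2 = 2 cm
2–7 s: |-6| × 5 = 30 cm
7–13 s: |6| × 6 = 36 cm
13–14 s: |11| × 1 = 11 cm
Total distance = 79 cm

79 cm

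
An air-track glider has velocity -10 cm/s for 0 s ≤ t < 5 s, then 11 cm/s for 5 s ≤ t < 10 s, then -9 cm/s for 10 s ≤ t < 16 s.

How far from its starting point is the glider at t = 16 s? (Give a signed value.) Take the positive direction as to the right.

-49 cm

Net displacement equals the area under the velocity-time graph (areas below the axis count negative).
0–5 s: -10 × 5 = -50 cm
5–10 s: 11 × 5 = 55 cm
10–16 s: -9 × 6 = -54 cm
Net displacement = -49 cm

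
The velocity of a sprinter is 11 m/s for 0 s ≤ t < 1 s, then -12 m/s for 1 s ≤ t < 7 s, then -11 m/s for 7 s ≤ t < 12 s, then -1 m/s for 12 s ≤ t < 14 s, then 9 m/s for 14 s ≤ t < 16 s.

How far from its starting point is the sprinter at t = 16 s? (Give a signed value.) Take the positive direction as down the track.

-100 m

Net displacement equals the area under the velocity-time graph (areas below the axis count negative).
0–1 s: 11 × 1 = 11 m
1–7 s: -12 × 6 = -72 m
7–12 s: -11 × 5 = -55 m
12–14 s: -1 × 2 = -2 m
14–16 s: 9 × 2 = 18 m
Net displacement = -100 m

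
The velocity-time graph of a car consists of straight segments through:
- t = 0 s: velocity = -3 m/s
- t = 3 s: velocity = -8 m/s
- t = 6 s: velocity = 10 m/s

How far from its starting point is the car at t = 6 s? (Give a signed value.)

Displacement is the signed area under the v-t curve.
0–3 s: ½(-3 + -8)(3) = -16.5 m
3–6 s: ½(-8 + 10)(3) = 3 m
Net displacement = -13.5 m

-13.5 m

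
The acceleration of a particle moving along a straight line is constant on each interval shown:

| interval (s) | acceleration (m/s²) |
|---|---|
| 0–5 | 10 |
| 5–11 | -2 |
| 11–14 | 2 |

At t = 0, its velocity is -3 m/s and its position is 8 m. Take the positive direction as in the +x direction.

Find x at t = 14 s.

On each constant-a segment, Δv = aΔt and Δx = v₀Δt + ½aΔt²; chain segment to segment.
0–5 s: v starts -3 m/s; Δx = -3·5 + ½·10·5² = 110 m; v ends 47 m/s.
5–11 s: v starts 47 m/s; Δx = 47·6 + ½·-2·6² = 246 m; v ends 35 m/s.
11–14 s: v starts 35 m/s; Δx = 35·3 + ½·2·3² = 114 m; v ends 41 m/s.
x(14) = 8 + Σ Δx = 478 m.

478 m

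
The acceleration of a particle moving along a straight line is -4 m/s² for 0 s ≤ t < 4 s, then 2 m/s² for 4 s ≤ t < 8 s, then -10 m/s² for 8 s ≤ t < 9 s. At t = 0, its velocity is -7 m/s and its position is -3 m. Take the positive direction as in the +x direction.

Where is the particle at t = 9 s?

On each constant-a segment, Δv = aΔt and Δx = v₀Δt + ½aΔt²; chain segment to segment.
0–4 s: v starts -7 m/s; Δx = -7·4 + ½·-4·4² = -60 m; v ends -23 m/s.
4–8 s: v starts -23 m/s; Δx = -23·4 + ½·2·4² = -76 m; v ends -15 m/s.
8–9 s: v starts -15 m/s; Δx = -15·1 + ½·-10·1² = -20 m; v ends -25 m/s.
x(9) = -3 + Σ Δx = -159 m.

-159 m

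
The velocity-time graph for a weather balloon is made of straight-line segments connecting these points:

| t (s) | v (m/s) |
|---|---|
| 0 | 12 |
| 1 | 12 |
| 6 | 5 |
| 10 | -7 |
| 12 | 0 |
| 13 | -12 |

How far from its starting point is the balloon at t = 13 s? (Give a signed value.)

Net displacement equals the area under the velocity-time graph (areas below the axis count negative).
0–1 s: 12 × 1 = 12 m
1–6 s: ½(12 + 5)(5) = 42.5 m
6–10 s: ½(5 + -7)(4) = -4 m
10–12 s: ½(-7 + 0)(2) = -7 m
12–13 s: ½(0 + -12)(1) = -6 m
Net displacement = 37.5 m

37.5 m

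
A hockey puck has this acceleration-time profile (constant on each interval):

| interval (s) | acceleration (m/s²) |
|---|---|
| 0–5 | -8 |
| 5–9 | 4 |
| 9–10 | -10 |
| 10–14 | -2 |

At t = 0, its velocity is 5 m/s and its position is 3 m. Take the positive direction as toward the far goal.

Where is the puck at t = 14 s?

On each constant-a segment, Δv = aΔt and Δx = v₀Δt + ½aΔt²; chain segment to segment.
0–5 s: v starts 5 m/s; Δx = 5·5 + ½·-8·5² = -75 m; v ends -35 m/s.
5–9 s: v starts -35 m/s; Δx = -35·4 + ½·4·4² = -108 m; v ends -19 m/s.
9–10 s: v starts -19 m/s; Δx = -19·1 + ½·-10·1² = -24 m; v ends -29 m/s.
10–14 s: v starts -29 m/s; Δx = -29·4 + ½·-2·4² = -132 m; v ends -37 m/s.
x(14) = 3 + Σ Δx = -336 m.

-336 m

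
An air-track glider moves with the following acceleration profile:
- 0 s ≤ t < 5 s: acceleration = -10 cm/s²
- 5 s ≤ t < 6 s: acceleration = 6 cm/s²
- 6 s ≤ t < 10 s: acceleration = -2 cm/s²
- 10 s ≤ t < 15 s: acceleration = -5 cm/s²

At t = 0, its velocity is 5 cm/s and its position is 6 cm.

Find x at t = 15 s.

On each constant-a segment, Δv = aΔt and Δx = v₀Δt + ½aΔt²; chain segment to segment.
0–5 s: v starts 5 cm/s; Δx = 5·5 + ½·-10·5² = -100 cm; v ends -45 cm/s.
5–6 s: v starts -45 cm/s; Δx = -45·1 + ½·6·1² = -42 cm; v ends -39 cm/s.
6–10 s: v starts -39 cm/s; Δx = -39·4 + ½·-2·4² = -172 cm; v ends -47 cm/s.
10–15 s: v starts -47 cm/s; Δx = -47·5 + ½·-5·5² = -297.5 cm; v ends -72 cm/s.
x(15) = 6 + Σ Δx = -605.5 cm.

-605.5 cm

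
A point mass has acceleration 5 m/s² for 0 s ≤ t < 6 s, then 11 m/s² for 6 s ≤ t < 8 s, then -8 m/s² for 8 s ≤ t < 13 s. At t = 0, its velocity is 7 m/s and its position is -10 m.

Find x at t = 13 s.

413 m

On each constant-a segment, Δv = aΔt and Δx = v₀Δt + ½aΔt²; chain segment to segment.
0–6 s: v starts 7 m/s; Δx = 7·6 + ½·5·6² = 132 m; v ends 37 m/s.
6–8 s: v starts 37 m/s; Δx = 37·2 + ½·11·2² = 96 m; v ends 59 m/s.
8–13 s: v starts 59 m/s; Δx = 59·5 + ½·-8·5² = 195 m; v ends 19 m/s.
x(13) = -10 + Σ Δx = 413 m.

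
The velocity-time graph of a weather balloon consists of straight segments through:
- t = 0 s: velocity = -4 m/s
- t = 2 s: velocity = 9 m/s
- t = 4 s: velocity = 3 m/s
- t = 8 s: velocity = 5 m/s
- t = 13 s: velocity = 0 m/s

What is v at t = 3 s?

On 2–4 s the graph is linear from 9 to 3 m/s: v(3) = 9 + (3 − 9)·(3 − 2)/(4 − 2) = 6 m/s.

6 m/s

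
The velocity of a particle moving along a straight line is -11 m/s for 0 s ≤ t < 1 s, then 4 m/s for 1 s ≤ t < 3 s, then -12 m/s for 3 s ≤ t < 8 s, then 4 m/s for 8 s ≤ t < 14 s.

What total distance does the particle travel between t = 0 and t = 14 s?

Total distance travelled is ∫|v| dt — sum the magnitudes of each area piece.
0–1 s: |-11| × 1 = 11 m
1–3 s: |4| × 2 = 8 m
3–8 s: |-12| × 5 = 60 m
8–14 s: |4| × 6 = 24 m
Total distance = 103 m

103 m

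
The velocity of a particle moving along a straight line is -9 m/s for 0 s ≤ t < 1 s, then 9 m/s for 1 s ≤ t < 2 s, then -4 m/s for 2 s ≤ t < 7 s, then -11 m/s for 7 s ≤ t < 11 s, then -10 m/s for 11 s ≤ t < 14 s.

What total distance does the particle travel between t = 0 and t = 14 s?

112 m

Distance (not displacement) is the total path length: add the absolute areas under v-t.
0–1 s: |-9| × 1 = 9 m
1–2 s: |9| × 1 = 9 m
2–7 s: |-4| × 5 = 20 m
7–11 s: |-11| × 4 = 44 m
11–14 s: |-10| × 3 = 30 m
Total distance = 112 m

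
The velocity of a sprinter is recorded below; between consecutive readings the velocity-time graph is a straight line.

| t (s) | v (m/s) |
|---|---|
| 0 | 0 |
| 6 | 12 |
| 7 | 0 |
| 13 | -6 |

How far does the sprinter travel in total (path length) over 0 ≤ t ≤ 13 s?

60 m

Total distance travelled is ∫|v| dt — sum the magnitudes of each area piece.
0–6 s: |½(0 + 12)(6)| = 36 m
6–7 s: |½(12 + 0)(1)| = 6 m
7–13 s: |½(0 + -6)(6)| = 18 m
Total distance = 60 m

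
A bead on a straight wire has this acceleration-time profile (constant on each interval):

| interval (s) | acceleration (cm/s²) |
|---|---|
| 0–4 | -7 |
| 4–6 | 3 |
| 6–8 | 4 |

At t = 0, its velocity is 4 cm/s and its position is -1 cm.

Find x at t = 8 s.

-111 cm

On each constant-a segment, Δv = aΔt and Δx = v₀Δt + ½aΔt²; chain segment to segment.
0–4 s: v starts 4 cm/s; Δx = 4·4 + ½·-7·4² = -40 cm; v ends -24 cm/s.
4–6 s: v starts -24 cm/s; Δx = -24·2 + ½·3·2² = -42 cm; v ends -18 cm/s.
6–8 s: v starts -18 cm/s; Δx = -18·2 + ½·4·2² = -28 cm; v ends -10 cm/s.
x(8) = -1 + Σ Δx = -111 cm.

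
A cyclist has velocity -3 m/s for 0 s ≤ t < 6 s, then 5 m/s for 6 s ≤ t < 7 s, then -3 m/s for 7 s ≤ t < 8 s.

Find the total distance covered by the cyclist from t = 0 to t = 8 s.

26 m

Distance (not displacement) is the total path length: add the absolute areas under v-t.
0–6 s: |-3| × 6 = 18 m
6–7 s: |5| × 1 = 5 m
7–8 s: |-3| × 1 = 3 m
Total distance = 26 m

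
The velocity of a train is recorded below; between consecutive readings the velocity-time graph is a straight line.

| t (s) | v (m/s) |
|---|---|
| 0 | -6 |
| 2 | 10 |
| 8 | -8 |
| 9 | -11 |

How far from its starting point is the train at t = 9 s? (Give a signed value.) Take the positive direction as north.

Displacement is the signed area under the v-t curve.
0–2 s: ½(-6 + 10)(2) = 4 m
2–8 s: ½(10 + -8)(6) = 6 m
8–9 s: ½(-8 + -11)(1) = -9.5 m
Net displacement = 0.5 m

0.5 m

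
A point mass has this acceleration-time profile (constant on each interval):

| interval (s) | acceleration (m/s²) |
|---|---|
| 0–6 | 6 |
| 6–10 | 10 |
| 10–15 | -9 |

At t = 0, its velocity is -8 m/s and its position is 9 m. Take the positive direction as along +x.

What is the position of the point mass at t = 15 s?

On each constant-a segment, Δv = aΔt and Δx = v₀Δt + ½aΔt²; chain segment to segment.
0–6 s: v starts -8 m/s; Δx = -8·6 + ½·6·6² = 60 m; v ends 28 m/s.
6–10 s: v starts 28 m/s; Δx = 28·4 + ½·10·4² = 192 m; v ends 68 m/s.
10–15 s: v starts 68 m/s; Δx = 68·5 + ½·-9·5² = 227.5 m; v ends 23 m/s.
x(15) = 9 + Σ Δx = 488.5 m.

488.5 m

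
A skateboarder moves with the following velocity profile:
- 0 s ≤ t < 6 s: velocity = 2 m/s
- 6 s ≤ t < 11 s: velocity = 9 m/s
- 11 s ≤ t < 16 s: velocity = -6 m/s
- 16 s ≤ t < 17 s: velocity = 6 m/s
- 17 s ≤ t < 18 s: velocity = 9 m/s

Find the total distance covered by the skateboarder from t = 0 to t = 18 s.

Total distance travelled is ∫|v| dt — sum the magnitudes of each area piece.
0–6 s: |2| × 6 = 12 m
6–11 s: |9| × 5 = 45 m
11–16 s: |-6| × 5 = 30 m
16–17 s: |6| × 1 = 6 m
17–18 s: |9| × 1 = 9 m
Total distance = 102 m

102 m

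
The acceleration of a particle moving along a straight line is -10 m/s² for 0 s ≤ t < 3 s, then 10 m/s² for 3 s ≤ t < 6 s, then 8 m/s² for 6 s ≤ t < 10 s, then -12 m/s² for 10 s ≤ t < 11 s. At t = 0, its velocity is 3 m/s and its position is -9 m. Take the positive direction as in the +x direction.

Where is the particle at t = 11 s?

24 m

On each constant-a segment, Δv = aΔt and Δx = v₀Δt + ½aΔt²; chain segment to segment.
0–3 s: v starts 3 m/s; Δx = 3·3 + ½·-10·3² = -36 m; v ends -27 m/s.
3–6 s: v starts -27 m/s; Δx = -27·3 + ½·10·3² = -36 m; v ends 3 m/s.
6–10 s: v starts 3 m/s; Δx = 3·4 + ½·8·4² = 76 m; v ends 35 m/s.
10–11 s: v starts 35 m/s; Δx = 35·1 + ½·-12·1² = 29 m; v ends 23 m/s.
x(11) = -9 + Σ Δx = 24 m.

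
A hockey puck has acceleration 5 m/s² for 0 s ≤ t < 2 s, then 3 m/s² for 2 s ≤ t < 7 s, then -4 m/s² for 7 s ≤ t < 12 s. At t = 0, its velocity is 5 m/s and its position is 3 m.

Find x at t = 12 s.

On each constant-a segment, Δv = aΔt and Δx = v₀Δt + ½aΔt²; chain segment to segment.
0–2 s: v starts 5 m/s; Δx = 5·2 + ½·5·2² = 20 m; v ends 15 m/s.
2–7 s: v starts 15 m/s; Δx = 15·5 + ½·3·5² = 112.5 m; v ends 30 m/s.
7–12 s: v starts 30 m/s; Δx = 30·5 + ½·-4·5² = 100 m; v ends 10 m/s.
x(12) = 3 + Σ Δx = 235.5 m.

235.5 m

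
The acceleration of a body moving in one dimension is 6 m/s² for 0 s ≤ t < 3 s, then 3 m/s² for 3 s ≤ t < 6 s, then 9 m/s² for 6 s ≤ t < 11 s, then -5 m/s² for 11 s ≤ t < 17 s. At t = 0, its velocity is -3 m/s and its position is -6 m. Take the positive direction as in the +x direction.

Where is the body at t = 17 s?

On each constant-a segment, Δv = aΔt and Δx = v₀Δt + ½aΔt²; chain segment to segment.
0–3 s: v starts -3 m/s; Δx = -3·3 + ½·6·3² = 18 m; v ends 15 m/s.
3–6 s: v starts 15 m/s; Δx = 15·3 + ½·3·3² = 58.5 m; v ends 24 m/s.
6–11 s: v starts 24 m/s; Δx = 24·5 + ½·9·5² = 232.5 m; v ends 69 m/s.
11–17 s: v starts 69 m/s; Δx = 69·6 + ½·-5·6² = 324 m; v ends 39 m/s.
x(17) = -6 + Σ Δx = 627 m.

627 m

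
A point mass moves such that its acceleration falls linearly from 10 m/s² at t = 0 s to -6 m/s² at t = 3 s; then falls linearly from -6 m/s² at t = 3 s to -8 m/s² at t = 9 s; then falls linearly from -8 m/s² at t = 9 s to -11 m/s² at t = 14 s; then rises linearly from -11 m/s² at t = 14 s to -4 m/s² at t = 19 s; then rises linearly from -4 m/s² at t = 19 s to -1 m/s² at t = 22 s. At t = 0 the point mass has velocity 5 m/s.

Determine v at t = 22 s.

-123.5 m/s

Δv equals the area under the a-t graph; then v = v₀ + Δv.
0–3 s: ½(10 + -6)(3) = 6 m/s
3–9 s: ½(-6 + -8)(6) = -42 m/s
9–14 s: ½(-8 + -11)(5) = -47.5 m/s
14–19 s: ½(-11 + -4)(5) = -37.5 m/s
19–22 s: ½(-4 + -1)(3) = -7.5 m/s
Δv = -128.5 m/s, so v(22) = 5 + (-128.5) = -123.5 m/s.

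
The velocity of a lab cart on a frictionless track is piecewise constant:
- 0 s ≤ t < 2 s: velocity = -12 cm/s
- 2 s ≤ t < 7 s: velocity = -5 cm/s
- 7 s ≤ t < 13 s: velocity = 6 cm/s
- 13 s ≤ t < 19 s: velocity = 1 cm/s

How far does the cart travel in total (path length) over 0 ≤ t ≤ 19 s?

Distance (not displacement) is the total path length: add the absolute areas under v-t.
0–2 s: |-12| × 2 = 24 cm
2–7 s: |-5| × 5 = 25 cm
7–13 s: |6| × 6 = 36 cm
13–19 s: |1| × 6 = 6 cm
Total distance = 91 cm

91 cm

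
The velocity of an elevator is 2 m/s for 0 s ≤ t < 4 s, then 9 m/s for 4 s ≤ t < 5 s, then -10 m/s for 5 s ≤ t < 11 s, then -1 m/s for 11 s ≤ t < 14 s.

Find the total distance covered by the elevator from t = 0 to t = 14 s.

80 m

Total distance travelled is ∫|v| dt — sum the magnitudes of each area piece.
0–4 s: |2| × 4 = 8 m
4–5 s: |9| × 1 = 9 m
5–11 s: |-10| × 6 = 60 m
11–14 s: |-1| × 3 = 3 m
Total distance = 80 m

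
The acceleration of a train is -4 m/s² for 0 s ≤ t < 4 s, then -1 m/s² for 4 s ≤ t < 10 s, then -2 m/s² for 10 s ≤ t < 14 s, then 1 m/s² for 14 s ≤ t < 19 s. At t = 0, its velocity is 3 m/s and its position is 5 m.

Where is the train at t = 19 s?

On each constant-a segment, Δv = aΔt and Δx = v₀Δt + ½aΔt²; chain segment to segment.
0–4 s: v starts 3 m/s; Δx = 3·4 + ½·-4·4² = -20 m; v ends -13 m/s.
4–10 s: v starts -13 m/s; Δx = -13·6 + ½·-1·6² = -96 m; v ends -19 m/s.
10–14 s: v starts -19 m/s; Δx = -19·4 + ½·-2·4² = -92 m; v ends -27 m/s.
14–19 s: v starts -27 m/s; Δx = -27·5 + ½·1·5² = -122.5 m; v ends -22 m/s.
x(19) = 5 + Σ Δx = -325.5 m.

-325.5 m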